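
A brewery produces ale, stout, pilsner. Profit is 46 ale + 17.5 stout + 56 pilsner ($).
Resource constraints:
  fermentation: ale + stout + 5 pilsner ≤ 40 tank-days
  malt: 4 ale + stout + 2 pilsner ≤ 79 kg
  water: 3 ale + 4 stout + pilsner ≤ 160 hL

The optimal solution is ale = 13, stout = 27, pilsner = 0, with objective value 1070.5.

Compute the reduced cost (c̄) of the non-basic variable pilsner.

-3

At the optimum: fermentation uses 40 of 40 (binding); malt uses 79 of 79 (binding); water uses 147 of 160 (slack = 13).
By complementary slackness, y = 0 for the non-binding constraint.
The binding rows give the dual system: 1·y_fermentation + 4·y_malt = 46 and 1·y_fermentation + 1·y_malt = 17.5.
This yields shadow prices y_fermentation = 8, y_malt = 9.5.
Reduced cost of pilsner: c₃ − yᵀa₃ = 56 − (8·5 + 9.5·2) = 56 − 59 = -3.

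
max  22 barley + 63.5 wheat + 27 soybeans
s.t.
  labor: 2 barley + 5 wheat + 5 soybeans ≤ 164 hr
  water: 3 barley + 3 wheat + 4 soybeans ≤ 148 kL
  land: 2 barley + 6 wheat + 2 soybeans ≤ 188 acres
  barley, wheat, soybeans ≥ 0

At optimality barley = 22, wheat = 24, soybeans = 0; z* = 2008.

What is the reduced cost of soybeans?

Binding: labor and land. Non-binding: water (10 unused).
Slack constraints have shadow price 0 (complementary slackness).
The binding rows give the dual system: 2·y_labor + 2·y_land = 22 and 5·y_labor + 6·y_land = 63.5.
→ y_labor = 2.5 and y_land = 8.5.
Reduced cost of soybeans: c₃ − yᵀa₃ = 27 − (2.5·5 + 8.5·2) = 27 − 29.5 = -2.5.

-2.5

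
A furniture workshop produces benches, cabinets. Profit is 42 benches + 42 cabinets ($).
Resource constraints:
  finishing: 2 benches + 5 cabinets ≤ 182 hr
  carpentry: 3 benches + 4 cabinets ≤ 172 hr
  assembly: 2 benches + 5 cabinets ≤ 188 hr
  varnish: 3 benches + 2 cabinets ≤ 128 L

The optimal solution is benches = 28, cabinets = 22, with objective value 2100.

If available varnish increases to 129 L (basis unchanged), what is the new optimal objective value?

Binding: carpentry and varnish. Non-binding: finishing (16 unused), assembly (22 unused).
Since finishing, assembly are not tight, their duals are 0.
Dual feasibility on the basic columns requires 3·y_carpentry + 3·y_varnish = 42, 4·y_carpentry + 2·y_varnish = 42.
→ y_carpentry = 7 and y_varnish = 7.
Δz = y_varnish·Δb = 7 × (1) = 7, so new z* = 2100 + 7 = 2107.

2107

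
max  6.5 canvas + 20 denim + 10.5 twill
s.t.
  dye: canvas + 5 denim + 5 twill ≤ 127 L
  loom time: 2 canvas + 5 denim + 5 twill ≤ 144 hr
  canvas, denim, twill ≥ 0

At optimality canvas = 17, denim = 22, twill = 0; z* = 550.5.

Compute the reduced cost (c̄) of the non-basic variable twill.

At the optimum: dye uses 127 of 127 (binding); loom time uses 144 of 144 (binding).
Dual feasibility on the basic columns requires 1·y_dye + 2·y_loom time = 6.5, 5·y_dye + 5·y_loom time = 20.
Solving: y_dye = 1.5, y_loom time = 2.5.
Reduced cost of twill: c₃ − yᵀa₃ = 10.5 − (1.5·5 + 2.5·5) = 10.5 − 20 = -9.5.

-9.5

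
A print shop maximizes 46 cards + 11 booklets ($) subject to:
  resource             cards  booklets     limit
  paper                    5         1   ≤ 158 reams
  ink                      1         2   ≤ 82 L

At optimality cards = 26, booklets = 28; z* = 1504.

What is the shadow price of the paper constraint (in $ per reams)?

9

Both paper and ink are binding at x*.
The binding rows give the dual system: 5·y_paper + 1·y_ink = 46 and 1·y_paper + 2·y_ink = 11.
→ y_paper = 9 and y_ink = 1.
Shadow price of paper = 9.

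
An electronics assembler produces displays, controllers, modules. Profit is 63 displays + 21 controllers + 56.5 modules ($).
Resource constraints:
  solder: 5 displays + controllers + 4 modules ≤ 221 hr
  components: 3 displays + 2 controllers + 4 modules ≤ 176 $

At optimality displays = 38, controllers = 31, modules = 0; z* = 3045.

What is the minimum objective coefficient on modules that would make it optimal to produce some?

60

Check each constraint at x*: solder 221/221 (tight); components 176/176 (tight).
Dual feasibility on the basic columns requires 5·y_solder + 3·y_components = 63, 1·y_solder + 2·y_components = 21.
Solving: y_solder = 9, y_components = 6.
modules enters the basis when its profit ≥ yᵀa₃ = 9·4 + 6·4 = 60.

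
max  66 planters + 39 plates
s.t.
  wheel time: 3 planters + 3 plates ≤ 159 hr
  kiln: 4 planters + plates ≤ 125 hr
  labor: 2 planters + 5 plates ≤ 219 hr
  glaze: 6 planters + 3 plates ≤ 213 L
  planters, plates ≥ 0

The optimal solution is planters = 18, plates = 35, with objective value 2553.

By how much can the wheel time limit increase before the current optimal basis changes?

Binding constraints: wheel time, glaze. The basis is B = [[3,3],[6,3]] with det -9.
Per unit increase in wheel time, x* moves by d = (-0.3333, 0.6667).
The basis stays optimal until labor becomes binding; allowable increase = 3 hr.

3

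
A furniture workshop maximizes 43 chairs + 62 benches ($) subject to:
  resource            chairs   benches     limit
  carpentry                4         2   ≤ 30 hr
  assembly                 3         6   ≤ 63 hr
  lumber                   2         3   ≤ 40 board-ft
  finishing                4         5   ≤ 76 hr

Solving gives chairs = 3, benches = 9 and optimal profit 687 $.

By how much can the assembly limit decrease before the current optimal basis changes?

Binding constraints: carpentry, assembly. The basis is B = [[4,2],[3,6]] with det 18.
Per unit decrease in assembly, x* moves by d = (0.1111, -0.2222).
The basis stays optimal until benches reaches 0; allowable decrease = 40.5 hr.

40.5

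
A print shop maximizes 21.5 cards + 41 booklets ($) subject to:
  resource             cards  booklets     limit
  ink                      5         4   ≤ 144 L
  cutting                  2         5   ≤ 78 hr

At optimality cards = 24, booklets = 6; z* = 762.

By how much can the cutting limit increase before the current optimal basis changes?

Binding constraints: ink, cutting. The basis is B = [[5,4],[2,5]] with det 17.
Per unit increase in cutting, x* moves by d = (-0.2353, 0.2941).
The basis stays optimal until cards reaches 0; allowable increase = 102 hr.

102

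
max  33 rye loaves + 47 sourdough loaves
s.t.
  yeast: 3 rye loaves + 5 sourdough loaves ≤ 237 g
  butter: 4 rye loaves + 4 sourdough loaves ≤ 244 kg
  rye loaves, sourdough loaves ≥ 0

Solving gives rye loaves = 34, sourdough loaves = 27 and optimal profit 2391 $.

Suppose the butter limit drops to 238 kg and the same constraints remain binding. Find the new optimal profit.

Both yeast and butter are binding at x*.
Dual feasibility on the basic columns requires 3·y_yeast + 4·y_butter = 33, 5·y_yeast + 4·y_butter = 47.
This yields shadow prices y_yeast = 7, y_butter = 3.
Δz = y_butter·Δb = 3 × (-6) = -18, so new z* = 2391 − 18 = 2373.

2373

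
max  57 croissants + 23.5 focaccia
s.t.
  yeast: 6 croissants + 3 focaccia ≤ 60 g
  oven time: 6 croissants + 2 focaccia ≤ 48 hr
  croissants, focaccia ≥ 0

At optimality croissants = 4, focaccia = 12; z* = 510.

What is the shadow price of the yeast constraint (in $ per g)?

4.5

At the optimum: yeast uses 60 of 60 (binding); oven time uses 48 of 48 (binding).
The binding rows give the dual system: 6·y_yeast + 6·y_oven time = 57 and 3·y_yeast + 2·y_oven time = 23.5.
Solving: y_yeast = 4.5, y_oven time = 5.
Shadow price of yeast = 4.5.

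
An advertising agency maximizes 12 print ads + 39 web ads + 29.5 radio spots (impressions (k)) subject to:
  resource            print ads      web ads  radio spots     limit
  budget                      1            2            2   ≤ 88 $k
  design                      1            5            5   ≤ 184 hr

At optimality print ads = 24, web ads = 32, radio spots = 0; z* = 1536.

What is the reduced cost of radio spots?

-9.5

Check each constraint at x*: budget 88/88 (tight); design 184/184 (tight).
The binding rows give the dual system: 1·y_budget + 1·y_design = 12 and 2·y_budget + 5·y_design = 39.
→ y_budget = 7 and y_design = 5.
Reduced cost of radio spots: c₃ − yᵀa₃ = 29.5 − (7·2 + 5·5) = 29.5 − 39 = -9.5.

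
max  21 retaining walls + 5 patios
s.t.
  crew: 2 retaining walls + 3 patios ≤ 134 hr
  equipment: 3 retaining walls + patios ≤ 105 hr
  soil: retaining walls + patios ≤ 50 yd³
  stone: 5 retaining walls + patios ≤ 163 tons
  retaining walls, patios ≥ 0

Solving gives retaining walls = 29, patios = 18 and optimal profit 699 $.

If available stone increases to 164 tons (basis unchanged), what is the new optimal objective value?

Check each constraint at x*: crew 112/134 (slack 22); equipment 105/105 (tight); soil 47/50 (slack 3); stone 163/163 (tight).
Since crew, soil are not tight, their duals are 0.
Dual feasibility on the basic columns requires 3·y_equipment + 5·y_stone = 21, 1·y_equipment + 1·y_stone = 5.
This yields shadow prices y_equipment = 2, y_stone = 3.
Δz = y_stone·Δb = 3 × (1) = 3, so new z* = 699 + 3 = 702.

702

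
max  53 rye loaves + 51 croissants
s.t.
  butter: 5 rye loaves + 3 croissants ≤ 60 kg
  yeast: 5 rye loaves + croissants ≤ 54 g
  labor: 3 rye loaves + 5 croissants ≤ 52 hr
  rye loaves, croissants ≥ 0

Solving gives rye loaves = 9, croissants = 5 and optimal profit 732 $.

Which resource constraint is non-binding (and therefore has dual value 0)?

butter: 60/60 (binding)
yeast: 50/54 (slack 4)
labor: 52/52 (binding)
By complementary slackness, a constraint with positive slack has shadow price 0 → yeast.

yeast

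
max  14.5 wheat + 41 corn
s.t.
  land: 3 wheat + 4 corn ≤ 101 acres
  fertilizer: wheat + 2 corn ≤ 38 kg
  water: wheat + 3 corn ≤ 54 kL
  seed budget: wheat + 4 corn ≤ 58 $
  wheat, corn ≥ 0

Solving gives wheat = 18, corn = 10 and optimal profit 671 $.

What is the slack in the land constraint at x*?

7

land used = 3·18 + 4·10 = 94; slack = 101 − 94 = 7.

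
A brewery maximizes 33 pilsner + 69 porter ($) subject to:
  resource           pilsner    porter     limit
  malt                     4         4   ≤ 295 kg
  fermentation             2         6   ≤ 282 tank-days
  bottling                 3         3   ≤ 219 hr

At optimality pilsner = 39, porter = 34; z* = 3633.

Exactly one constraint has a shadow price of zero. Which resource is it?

malt

malt: 292/295 (slack 3)
fermentation: 282/282 (binding)
bottling: 219/219 (binding)
By complementary slackness, a constraint with positive slack has shadow price 0 → malt.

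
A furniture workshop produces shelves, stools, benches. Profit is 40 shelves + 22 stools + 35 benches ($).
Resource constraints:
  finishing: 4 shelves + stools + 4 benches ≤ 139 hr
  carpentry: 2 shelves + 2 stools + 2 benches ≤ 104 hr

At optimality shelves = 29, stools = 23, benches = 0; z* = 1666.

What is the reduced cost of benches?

-5

Check each constraint at x*: finishing 139/139 (tight); carpentry 104/104 (tight).
The binding rows give the dual system: 4·y_finishing + 2·y_carpentry = 40 and 1·y_finishing + 2·y_carpentry = 22.
Solving: y_finishing = 6, y_carpentry = 8.
Reduced cost of benches: c₃ − yᵀa₃ = 35 − (6·4 + 8·2) = 35 − 40 = -5.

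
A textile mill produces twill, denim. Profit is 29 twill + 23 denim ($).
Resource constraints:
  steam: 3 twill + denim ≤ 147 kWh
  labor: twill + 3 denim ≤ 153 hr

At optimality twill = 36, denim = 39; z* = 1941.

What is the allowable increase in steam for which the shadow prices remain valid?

Binding constraints: steam, labor. The basis is B = [[3,1],[1,3]] with det 8.
Per unit increase in steam, x* moves by d = (0.375, -0.125).
The basis stays optimal until denim reaches 0; allowable increase = 312 kWh.

312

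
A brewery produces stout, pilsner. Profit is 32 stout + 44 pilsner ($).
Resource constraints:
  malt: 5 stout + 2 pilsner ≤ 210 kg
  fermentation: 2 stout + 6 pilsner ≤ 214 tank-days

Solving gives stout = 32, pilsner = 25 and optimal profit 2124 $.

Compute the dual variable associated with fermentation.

6

Both malt and fermentation are binding at x*.
From A_Bᵀ y = c: 5·y_malt + 2·y_fermentation = 32; 2·y_malt + 6·y_fermentation = 44.
→ y_malt = 4 and y_fermentation = 6.
Shadow price of fermentation = 6.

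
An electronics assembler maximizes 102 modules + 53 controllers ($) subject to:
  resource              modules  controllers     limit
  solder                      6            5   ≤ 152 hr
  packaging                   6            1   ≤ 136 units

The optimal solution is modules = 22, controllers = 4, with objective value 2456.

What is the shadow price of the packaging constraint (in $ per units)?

Both solder and packaging are binding at x*.
The binding rows give the dual system: 6·y_solder + 6·y_packaging = 102 and 5·y_solder + 1·y_packaging = 53.
→ y_solder = 9 and y_packaging = 8.
Shadow price of packaging = 8.

8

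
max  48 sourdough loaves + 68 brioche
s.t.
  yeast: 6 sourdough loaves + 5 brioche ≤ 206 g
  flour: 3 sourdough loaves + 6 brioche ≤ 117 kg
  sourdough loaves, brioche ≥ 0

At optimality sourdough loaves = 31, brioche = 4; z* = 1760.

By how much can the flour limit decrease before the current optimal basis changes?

Binding constraints: yeast, flour. The basis is B = [[6,5],[3,6]] with det 21.
Per unit decrease in flour, x* moves by d = (0.2381, -0.2857).
The basis stays optimal until brioche reaches 0; allowable decrease = 14 kg.

14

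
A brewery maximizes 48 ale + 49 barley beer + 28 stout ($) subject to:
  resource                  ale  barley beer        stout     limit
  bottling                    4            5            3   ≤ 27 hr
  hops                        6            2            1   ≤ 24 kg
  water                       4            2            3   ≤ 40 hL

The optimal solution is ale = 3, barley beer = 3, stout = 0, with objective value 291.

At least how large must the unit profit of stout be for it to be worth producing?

At the optimum: bottling uses 27 of 27 (binding); hops uses 24 of 24 (binding); water uses 18 of 40 (slack = 22).
Slack constraints have shadow price 0 (complementary slackness).
From A_Bᵀ y = c: 4·y_bottling + 6·y_hops = 48; 5·y_bottling + 2·y_hops = 49.
This yields shadow prices y_bottling = 9, y_hops = 2.
stout enters the basis when its profit ≥ yᵀa₃ = 9·3 + 2·1 = 29.

29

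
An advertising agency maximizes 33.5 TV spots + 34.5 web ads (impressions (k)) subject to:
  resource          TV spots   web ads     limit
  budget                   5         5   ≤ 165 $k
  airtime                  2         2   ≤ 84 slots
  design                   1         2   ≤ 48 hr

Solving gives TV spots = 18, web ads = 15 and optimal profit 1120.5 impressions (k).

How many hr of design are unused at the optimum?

0

design used = 1·18 + 2·15 = 48; slack = 48 − 48 = 0.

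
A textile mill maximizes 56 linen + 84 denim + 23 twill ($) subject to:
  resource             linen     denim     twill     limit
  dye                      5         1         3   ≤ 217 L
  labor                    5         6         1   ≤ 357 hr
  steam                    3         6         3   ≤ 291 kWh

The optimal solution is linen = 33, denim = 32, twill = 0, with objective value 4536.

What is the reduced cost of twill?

-5

Check each constraint at x*: dye 197/217 (slack 20); labor 357/357 (tight); steam 291/291 (tight).
Slack constraints have shadow price 0 (complementary slackness).
The binding rows give the dual system: 5·y_labor + 3·y_steam = 56 and 6·y_labor + 6·y_steam = 84.
→ y_labor = 7 and y_steam = 7.
Reduced cost of twill: c₃ − yᵀa₃ = 23 − (7·1 + 7·3) = 23 − 28 = -5.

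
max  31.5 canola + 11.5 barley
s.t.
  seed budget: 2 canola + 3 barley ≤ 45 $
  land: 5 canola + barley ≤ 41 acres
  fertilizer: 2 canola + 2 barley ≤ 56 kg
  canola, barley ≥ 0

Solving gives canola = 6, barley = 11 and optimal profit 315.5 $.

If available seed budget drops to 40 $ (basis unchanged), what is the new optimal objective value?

Check each constraint at x*: seed budget 45/45 (tight); land 41/41 (tight); fertilizer 34/56 (slack 22).
Slack constraints have shadow price 0 (complementary slackness).
The binding rows give the dual system: 2·y_seed budget + 5·y_land = 31.5 and 3·y_seed budget + 1·y_land = 11.5.
Solving: y_seed budget = 2, y_land = 5.5.
Δz = y_seed budget·Δb = 2 × (-5) = -10, so new z* = 315.5 − 10 = 305.5.

305.5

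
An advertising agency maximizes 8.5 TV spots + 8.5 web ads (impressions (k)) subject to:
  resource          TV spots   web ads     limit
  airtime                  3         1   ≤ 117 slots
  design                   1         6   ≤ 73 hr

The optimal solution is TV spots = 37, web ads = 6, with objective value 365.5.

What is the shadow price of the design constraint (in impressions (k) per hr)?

At the optimum: airtime uses 117 of 117 (binding); design uses 73 of 73 (binding).
The binding rows give the dual system: 3·y_airtime + 1·y_design = 8.5 and 1·y_airtime + 6·y_design = 8.5.
Solving: y_airtime = 2.5, y_design = 1.
Shadow price of design = 1.

1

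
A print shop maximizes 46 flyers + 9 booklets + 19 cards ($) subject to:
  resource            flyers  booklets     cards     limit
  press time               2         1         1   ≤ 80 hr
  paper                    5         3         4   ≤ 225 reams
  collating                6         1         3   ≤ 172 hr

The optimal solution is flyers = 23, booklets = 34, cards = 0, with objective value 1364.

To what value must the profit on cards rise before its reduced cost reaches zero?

23

Check each constraint at x*: press time 80/80 (tight); paper 217/225 (slack 8); collating 172/172 (tight).
Since paper is not tight, its dual is 0.
Dual feasibility on the basic columns requires 2·y_press time + 6·y_collating = 46, 1·y_press time + 1·y_collating = 9.
This yields shadow prices y_press time = 2, y_collating = 7.
cards enters the basis when its profit ≥ yᵀa₃ = 2·1 + 7·3 = 23.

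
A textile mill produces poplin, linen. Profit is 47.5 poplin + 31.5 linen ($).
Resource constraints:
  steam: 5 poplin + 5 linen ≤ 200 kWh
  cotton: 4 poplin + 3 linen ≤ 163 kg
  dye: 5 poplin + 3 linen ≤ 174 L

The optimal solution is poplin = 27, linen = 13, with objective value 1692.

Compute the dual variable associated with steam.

1.5

At the optimum: steam uses 200 of 200 (binding); cotton uses 147 of 163 (slack = 16); dye uses 174 of 174 (binding).
Slack constraints have shadow price 0 (complementary slackness).
From A_Bᵀ y = c: 5·y_steam + 5·y_dye = 47.5; 5·y_steam + 3·y_dye = 31.5.
This yields shadow prices y_steam = 1.5, y_dye = 8.
Shadow price of steam = 1.5.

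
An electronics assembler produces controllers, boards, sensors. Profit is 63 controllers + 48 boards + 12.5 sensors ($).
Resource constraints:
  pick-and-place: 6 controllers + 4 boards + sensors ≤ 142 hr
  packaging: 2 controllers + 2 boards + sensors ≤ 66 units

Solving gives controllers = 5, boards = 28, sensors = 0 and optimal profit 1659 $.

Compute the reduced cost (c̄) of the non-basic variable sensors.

At the optimum: pick-and-place uses 142 of 142 (binding); packaging uses 66 of 66 (binding).
From A_Bᵀ y = c: 6·y_pick-and-place + 2·y_packaging = 63; 4·y_pick-and-place + 2·y_packaging = 48.
Solving: y_pick-and-place = 7.5, y_packaging = 9.
Reduced cost of sensors: c₃ − yᵀa₃ = 12.5 − (7.5·1 + 9·1) = 12.5 − 16.5 = -4.

-4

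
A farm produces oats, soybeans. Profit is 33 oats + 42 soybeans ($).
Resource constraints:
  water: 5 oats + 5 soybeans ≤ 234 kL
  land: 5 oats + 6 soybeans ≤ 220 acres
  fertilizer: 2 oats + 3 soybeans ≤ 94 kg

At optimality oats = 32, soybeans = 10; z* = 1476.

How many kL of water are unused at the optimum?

24

water used = 5·32 + 5·10 = 210; slack = 234 − 210 = 24.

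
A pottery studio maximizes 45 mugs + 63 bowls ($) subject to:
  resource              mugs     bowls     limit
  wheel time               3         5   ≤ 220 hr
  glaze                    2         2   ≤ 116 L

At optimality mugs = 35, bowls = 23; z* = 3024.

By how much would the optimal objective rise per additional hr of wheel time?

9

At the optimum: wheel time uses 220 of 220 (binding); glaze uses 116 of 116 (binding).
The binding rows give the dual system: 3·y_wheel time + 2·y_glaze = 45 and 5·y_wheel time + 2·y_glaze = 63.
This yields shadow prices y_wheel time = 9, y_glaze = 9.
Shadow price of wheel time = 9.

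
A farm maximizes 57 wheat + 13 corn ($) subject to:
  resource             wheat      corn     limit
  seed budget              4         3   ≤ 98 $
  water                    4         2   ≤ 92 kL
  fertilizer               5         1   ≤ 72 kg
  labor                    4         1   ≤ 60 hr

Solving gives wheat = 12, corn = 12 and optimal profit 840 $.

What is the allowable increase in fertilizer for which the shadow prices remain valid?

3

Binding constraints: fertilizer, labor. The basis is B = [[5,1],[4,1]] with det 1.
Per unit increase in fertilizer, x* moves by d = (1, -4).
The basis stays optimal until corn reaches 0; allowable increase = 3 kg.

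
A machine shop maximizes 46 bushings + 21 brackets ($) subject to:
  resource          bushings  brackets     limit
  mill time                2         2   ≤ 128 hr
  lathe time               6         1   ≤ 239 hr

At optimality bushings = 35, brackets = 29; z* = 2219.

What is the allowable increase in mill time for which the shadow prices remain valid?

Binding constraints: mill time, lathe time. The basis is B = [[2,2],[6,1]] with det -10.
Per unit increase in mill time, x* moves by d = (-0.1, 0.6).
The basis stays optimal until bushings reaches 0; allowable increase = 350 hr.

350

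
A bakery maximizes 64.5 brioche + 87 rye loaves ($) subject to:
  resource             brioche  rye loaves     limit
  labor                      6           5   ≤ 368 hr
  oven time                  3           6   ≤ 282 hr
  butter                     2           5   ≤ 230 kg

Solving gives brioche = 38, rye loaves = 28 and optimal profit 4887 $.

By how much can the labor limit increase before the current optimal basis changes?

196

Binding constraints: labor, oven time. The basis is B = [[6,5],[3,6]] with det 21.
Per unit increase in labor, x* moves by d = (0.2857, -0.1429).
The basis stays optimal until rye loaves reaches 0; allowable increase = 196 hr.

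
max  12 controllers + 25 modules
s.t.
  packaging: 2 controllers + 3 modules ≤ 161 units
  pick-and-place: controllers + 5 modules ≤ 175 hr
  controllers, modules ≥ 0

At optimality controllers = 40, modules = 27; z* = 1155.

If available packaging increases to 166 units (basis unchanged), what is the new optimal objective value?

1180

Check each constraint at x*: packaging 161/161 (tight); pick-and-place 175/175 (tight).
Dual feasibility on the basic columns requires 2·y_packaging + 1·y_pick-and-place = 12, 3·y_packaging + 5·y_pick-and-place = 25.
Solving: y_packaging = 5, y_pick-and-place = 2.
Δz = y_packaging·Δb = 5 × (5) = 25, so new z* = 1155 + 25 = 1180.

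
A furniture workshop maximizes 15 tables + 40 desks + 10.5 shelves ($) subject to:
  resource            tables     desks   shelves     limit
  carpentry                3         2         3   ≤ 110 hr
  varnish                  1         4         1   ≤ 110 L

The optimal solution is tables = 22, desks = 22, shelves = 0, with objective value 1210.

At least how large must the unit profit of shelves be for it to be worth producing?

Both carpentry and varnish are binding at x*.
Dual feasibility on the basic columns requires 3·y_carpentry + 1·y_varnish = 15, 2·y_carpentry + 4·y_varnish = 40.
→ y_carpentry = 2 and y_varnish = 9.
shelves enters the basis when its profit ≥ yᵀa₃ = 2·3 + 9·1 = 15.

15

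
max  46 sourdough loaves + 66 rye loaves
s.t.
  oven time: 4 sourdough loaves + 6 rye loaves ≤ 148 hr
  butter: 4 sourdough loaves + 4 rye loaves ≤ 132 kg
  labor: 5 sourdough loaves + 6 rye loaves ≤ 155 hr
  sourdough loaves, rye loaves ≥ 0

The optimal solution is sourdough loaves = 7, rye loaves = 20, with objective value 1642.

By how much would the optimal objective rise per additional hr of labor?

2

Check each constraint at x*: oven time 148/148 (tight); butter 108/132 (slack 24); labor 155/155 (tight).
By complementary slackness, y = 0 for the non-binding constraint.
From A_Bᵀ y = c: 4·y_oven time + 5·y_labor = 46; 6·y_oven time + 6·y_labor = 66.
Solving: y_oven time = 9, y_labor = 2.
Shadow price of labor = 2.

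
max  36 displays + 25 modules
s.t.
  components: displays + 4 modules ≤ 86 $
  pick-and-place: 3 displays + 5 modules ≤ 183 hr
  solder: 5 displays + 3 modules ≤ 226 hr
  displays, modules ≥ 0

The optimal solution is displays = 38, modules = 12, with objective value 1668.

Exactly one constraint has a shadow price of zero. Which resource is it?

pick-and-place

components: 86/86 (binding)
pick-and-place: 174/183 (slack 9)
solder: 226/226 (binding)
By complementary slackness, a constraint with positive slack has shadow price 0 → pick-and-place.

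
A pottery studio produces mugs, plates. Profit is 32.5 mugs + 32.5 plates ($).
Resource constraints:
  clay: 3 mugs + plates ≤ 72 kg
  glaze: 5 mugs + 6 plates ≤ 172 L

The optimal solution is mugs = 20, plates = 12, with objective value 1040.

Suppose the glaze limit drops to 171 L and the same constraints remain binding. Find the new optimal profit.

Check each constraint at x*: clay 72/72 (tight); glaze 172/172 (tight).
Dual feasibility on the basic columns requires 3·y_clay + 5·y_glaze = 32.5, 1·y_clay + 6·y_glaze = 32.5.
→ y_clay = 2.5 and y_glaze = 5.
Δz = y_glaze·Δb = 5 × (-1) = -5, so new z* = 1040 − 5 = 1035.

1035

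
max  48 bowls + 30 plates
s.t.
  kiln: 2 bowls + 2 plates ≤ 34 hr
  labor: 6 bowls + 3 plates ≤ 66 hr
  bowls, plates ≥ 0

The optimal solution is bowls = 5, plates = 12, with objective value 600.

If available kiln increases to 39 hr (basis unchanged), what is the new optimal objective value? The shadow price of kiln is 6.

630

Δb = 5, so new z* = 600 + (6)·(5) = 600 + 30 = 630.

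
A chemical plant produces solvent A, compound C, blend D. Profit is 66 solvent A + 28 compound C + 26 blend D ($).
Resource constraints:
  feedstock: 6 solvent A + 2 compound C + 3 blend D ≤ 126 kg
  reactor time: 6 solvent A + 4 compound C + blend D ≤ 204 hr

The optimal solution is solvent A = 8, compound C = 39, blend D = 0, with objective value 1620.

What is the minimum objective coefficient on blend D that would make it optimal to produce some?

27

Check each constraint at x*: feedstock 126/126 (tight); reactor time 204/204 (tight).
From A_Bᵀ y = c: 6·y_feedstock + 6·y_reactor time = 66; 2·y_feedstock + 4·y_reactor time = 28.
→ y_feedstock = 8 and y_reactor time = 3.
blend D enters the basis when its profit ≥ yᵀa₃ = 8·3 + 3·1 = 27.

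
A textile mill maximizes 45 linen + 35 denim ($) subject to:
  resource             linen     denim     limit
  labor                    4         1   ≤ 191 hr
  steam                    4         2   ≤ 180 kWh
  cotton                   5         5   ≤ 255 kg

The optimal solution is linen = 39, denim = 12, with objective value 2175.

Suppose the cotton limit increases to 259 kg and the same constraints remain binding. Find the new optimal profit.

At the optimum: labor uses 168 of 191 (slack = 23); steam uses 180 of 180 (binding); cotton uses 255 of 255 (binding).
Slack constraints have shadow price 0 (complementary slackness).
Dual feasibility on the basic columns requires 4·y_steam + 5·y_cotton = 45, 2·y_steam + 5·y_cotton = 35.
Solving: y_steam = 5, y_cotton = 5.
Δz = y_cotton·Δb = 5 × (4) = 20, so new z* = 2175 + 20 = 2195.

2195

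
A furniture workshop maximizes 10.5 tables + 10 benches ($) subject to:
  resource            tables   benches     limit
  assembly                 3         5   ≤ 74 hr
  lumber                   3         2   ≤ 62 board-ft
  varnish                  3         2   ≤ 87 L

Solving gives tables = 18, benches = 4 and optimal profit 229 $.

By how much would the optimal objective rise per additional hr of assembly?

Binding: assembly and lumber. Non-binding: varnish (25 unused).
By complementary slackness, y = 0 for the non-binding constraint.
The binding rows give the dual system: 3·y_assembly + 3·y_lumber = 10.5 and 5·y_assembly + 2·y_lumber = 10.
This yields shadow prices y_assembly = 1, y_lumber = 2.5.
Shadow price of assembly = 1.

1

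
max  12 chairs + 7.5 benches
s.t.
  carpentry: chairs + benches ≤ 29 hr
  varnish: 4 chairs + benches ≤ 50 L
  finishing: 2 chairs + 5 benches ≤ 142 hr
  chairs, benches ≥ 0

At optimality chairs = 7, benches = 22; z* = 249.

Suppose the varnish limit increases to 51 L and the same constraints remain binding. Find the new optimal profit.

At the optimum: carpentry uses 29 of 29 (binding); varnish uses 50 of 50 (binding); finishing uses 124 of 142 (slack = 18).
Since finishing is not tight, its dual is 0.
From A_Bᵀ y = c: 1·y_carpentry + 4·y_varnish = 12; 1·y_carpentry + 1·y_varnish = 7.5.
→ y_carpentry = 6 and y_varnish = 1.5.
Δz = y_varnish·Δb = 1.5 × (1) = 1.5, so new z* = 249 + 1.5 = 250.5.

250.5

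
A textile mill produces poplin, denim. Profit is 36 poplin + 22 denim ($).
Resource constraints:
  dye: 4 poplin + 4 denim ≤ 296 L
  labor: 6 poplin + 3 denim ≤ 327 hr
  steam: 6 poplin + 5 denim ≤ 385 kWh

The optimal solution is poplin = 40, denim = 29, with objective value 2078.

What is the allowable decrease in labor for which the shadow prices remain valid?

60

Binding constraints: labor, steam. The basis is B = [[6,3],[6,5]] with det 12.
Per unit decrease in labor, x* moves by d = (-0.4167, 0.5).
The basis stays optimal until dye becomes binding; allowable decrease = 60 hr.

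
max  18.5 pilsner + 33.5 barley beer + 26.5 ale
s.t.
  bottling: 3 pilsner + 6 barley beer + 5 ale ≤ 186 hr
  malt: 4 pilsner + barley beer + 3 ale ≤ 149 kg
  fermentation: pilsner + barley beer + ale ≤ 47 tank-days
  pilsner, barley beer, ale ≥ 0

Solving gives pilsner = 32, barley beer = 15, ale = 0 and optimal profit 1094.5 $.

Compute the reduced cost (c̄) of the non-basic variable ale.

-2

Check each constraint at x*: bottling 186/186 (tight); malt 143/149 (slack 6); fermentation 47/47 (tight).
By complementary slackness, y = 0 for the non-binding constraint.
The binding rows give the dual system: 3·y_bottling + 1·y_fermentation = 18.5 and 6·y_bottling + 1·y_fermentation = 33.5.
This yields shadow prices y_bottling = 5, y_fermentation = 3.5.
Reduced cost of ale: c₃ − yᵀa₃ = 26.5 − (5·5 + 3.5·1) = 26.5 − 28.5 = -2.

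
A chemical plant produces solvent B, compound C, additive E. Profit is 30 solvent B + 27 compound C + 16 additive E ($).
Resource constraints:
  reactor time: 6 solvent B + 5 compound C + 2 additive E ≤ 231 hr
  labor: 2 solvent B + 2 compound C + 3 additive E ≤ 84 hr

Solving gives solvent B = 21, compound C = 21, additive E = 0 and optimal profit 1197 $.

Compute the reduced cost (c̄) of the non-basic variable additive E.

Check each constraint at x*: reactor time 231/231 (tight); labor 84/84 (tight).
Dual feasibility on the basic columns requires 6·y_reactor time + 2·y_labor = 30, 5·y_reactor time + 2·y_labor = 27.
This yields shadow prices y_reactor time = 3, y_labor = 6.
Reduced cost of additive E: c₃ − yᵀa₃ = 16 − (3·2 + 6·3) = 16 − 24 = -8.

-8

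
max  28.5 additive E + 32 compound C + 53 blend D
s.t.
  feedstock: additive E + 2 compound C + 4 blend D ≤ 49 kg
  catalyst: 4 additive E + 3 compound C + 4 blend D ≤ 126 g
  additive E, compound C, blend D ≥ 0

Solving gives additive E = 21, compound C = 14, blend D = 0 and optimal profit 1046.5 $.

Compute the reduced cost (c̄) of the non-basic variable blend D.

-1

Both feedstock and catalyst are binding at x*.
From A_Bᵀ y = c: 1·y_feedstock + 4·y_catalyst = 28.5; 2·y_feedstock + 3·y_catalyst = 32.
→ y_feedstock = 8.5 and y_catalyst = 5.
Reduced cost of blend D: c₃ − yᵀa₃ = 53 − (8.5·4 + 5·4) = 53 − 54 = -1.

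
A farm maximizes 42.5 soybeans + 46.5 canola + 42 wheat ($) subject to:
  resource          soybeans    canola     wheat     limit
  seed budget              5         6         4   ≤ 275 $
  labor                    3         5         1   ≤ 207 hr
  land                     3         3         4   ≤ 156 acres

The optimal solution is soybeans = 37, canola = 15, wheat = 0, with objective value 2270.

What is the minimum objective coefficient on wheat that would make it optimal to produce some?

46

Check each constraint at x*: seed budget 275/275 (tight); labor 186/207 (slack 21); land 156/156 (tight).
By complementary slackness, y = 0 for the non-binding constraint.
The binding rows give the dual system: 5·y_seed budget + 3·y_land = 42.5 and 6·y_seed budget + 3·y_land = 46.5.
→ y_seed budget = 4 and y_land = 7.5.
wheat enters the basis when its profit ≥ yᵀa₃ = 4·4 + 7.5·4 = 46.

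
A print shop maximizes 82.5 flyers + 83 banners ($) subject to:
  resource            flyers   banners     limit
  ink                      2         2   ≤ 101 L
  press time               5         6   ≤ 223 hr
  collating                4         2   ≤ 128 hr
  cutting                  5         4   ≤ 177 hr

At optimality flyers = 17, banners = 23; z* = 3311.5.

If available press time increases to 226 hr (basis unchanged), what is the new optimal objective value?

Binding: press time and cutting. Non-binding: ink (21 unused), collating (14 unused).
Slack constraints have shadow price 0 (complementary slackness).
Dual feasibility on the basic columns requires 5·y_press time + 5·y_cutting = 82.5, 6·y_press time + 4·y_cutting = 83.
Solving: y_press time = 8.5, y_cutting = 8.
Δz = y_press time·Δb = 8.5 × (3) = 25.5, so new z* = 3311.5 + 25.5 = 3337.

3337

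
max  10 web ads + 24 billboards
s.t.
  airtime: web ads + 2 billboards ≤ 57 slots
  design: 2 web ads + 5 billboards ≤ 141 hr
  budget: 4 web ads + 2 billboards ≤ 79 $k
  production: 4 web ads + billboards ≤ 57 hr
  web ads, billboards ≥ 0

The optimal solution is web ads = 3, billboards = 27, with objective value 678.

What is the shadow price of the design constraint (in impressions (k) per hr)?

4

Binding: airtime and design. Non-binding: budget (13 unused), production (18 unused).
Since budget, production are not tight, their duals are 0.
From A_Bᵀ y = c: 1·y_airtime + 2·y_design = 10; 2·y_airtime + 5·y_design = 24.
This yields shadow prices y_airtime = 2, y_design = 4.
Shadow price of design = 4.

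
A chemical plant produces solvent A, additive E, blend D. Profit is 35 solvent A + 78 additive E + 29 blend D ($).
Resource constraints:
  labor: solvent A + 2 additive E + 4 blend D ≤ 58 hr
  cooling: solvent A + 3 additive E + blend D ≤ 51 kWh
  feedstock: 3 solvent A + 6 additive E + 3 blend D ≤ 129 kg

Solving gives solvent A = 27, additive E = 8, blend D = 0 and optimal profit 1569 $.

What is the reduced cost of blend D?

-6

At the optimum: labor uses 43 of 58 (slack = 15); cooling uses 51 of 51 (binding); feedstock uses 129 of 129 (binding).
Since labor is not tight, its dual is 0.
Dual feasibility on the basic columns requires 1·y_cooling + 3·y_feedstock = 35, 3·y_cooling + 6·y_feedstock = 78.
→ y_cooling = 8 and y_feedstock = 9.
Reduced cost of blend D: c₃ − yᵀa₃ = 29 − (8·1 + 9·3) = 29 − 35 = -6.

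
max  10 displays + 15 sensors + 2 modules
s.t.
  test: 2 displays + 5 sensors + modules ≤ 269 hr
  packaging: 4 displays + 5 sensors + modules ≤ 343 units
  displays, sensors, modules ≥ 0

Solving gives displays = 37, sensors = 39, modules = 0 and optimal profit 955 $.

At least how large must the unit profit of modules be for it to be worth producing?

3

At the optimum: test uses 269 of 269 (binding); packaging uses 343 of 343 (binding).
From A_Bᵀ y = c: 2·y_test + 4·y_packaging = 10; 5·y_test + 5·y_packaging = 15.
→ y_test = 1 and y_packaging = 2.
modules enters the basis when its profit ≥ yᵀa₃ = 1·1 + 2·1 = 3.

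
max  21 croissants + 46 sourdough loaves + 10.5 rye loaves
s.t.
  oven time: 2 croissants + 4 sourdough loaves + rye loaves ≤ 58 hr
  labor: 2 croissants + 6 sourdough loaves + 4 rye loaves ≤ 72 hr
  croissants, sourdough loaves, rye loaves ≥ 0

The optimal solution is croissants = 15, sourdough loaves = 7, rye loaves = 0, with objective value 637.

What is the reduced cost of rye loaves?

At the optimum: oven time uses 58 of 58 (binding); labor uses 72 of 72 (binding).
The binding rows give the dual system: 2·y_oven time + 2·y_labor = 21 and 4·y_oven time + 6·y_labor = 46.
→ y_oven time = 8.5 and y_labor = 2.
Reduced cost of rye loaves: c₃ − yᵀa₃ = 10.5 − (8.5·1 + 2·4) = 10.5 − 16.5 = -6.

-6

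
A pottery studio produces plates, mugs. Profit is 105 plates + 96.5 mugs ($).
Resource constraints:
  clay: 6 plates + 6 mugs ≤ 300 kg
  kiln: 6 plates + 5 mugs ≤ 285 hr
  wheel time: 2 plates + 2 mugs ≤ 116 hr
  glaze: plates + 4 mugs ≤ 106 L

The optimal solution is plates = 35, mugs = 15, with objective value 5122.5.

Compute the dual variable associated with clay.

9

At the optimum: clay uses 300 of 300 (binding); kiln uses 285 of 285 (binding); wheel time uses 100 of 116 (slack = 16); glaze uses 95 of 106 (slack = 11).
By complementary slackness, y = 0 for the non-binding constraints.
Dual feasibility on the basic columns requires 6·y_clay + 6·y_kiln = 105, 6·y_clay + 5·y_kiln = 96.5.
Solving: y_clay = 9, y_kiln = 8.5.
Shadow price of clay = 9.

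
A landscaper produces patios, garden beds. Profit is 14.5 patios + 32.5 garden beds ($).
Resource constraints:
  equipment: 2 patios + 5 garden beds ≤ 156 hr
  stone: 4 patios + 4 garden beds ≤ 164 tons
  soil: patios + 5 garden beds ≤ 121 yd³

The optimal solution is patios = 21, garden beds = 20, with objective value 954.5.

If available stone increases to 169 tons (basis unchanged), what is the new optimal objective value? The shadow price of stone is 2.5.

Δb = 5, so new z* = 954.5 + (2.5)·(5) = 954.5 + 12.5 = 967.

967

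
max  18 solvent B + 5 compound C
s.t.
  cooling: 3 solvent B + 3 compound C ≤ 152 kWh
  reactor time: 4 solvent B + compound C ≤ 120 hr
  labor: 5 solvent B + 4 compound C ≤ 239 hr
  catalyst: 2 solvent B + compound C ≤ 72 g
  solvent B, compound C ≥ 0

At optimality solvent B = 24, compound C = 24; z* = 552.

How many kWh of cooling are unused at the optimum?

cooling used = 3·24 + 3·24 = 144; slack = 152 − 144 = 8.

8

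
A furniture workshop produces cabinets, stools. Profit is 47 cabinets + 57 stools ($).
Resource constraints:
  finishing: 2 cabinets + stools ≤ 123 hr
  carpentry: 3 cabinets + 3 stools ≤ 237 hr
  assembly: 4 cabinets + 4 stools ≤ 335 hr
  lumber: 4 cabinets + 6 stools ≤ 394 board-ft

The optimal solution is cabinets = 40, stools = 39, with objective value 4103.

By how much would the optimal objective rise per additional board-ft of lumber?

Binding: carpentry and lumber. Non-binding: finishing (4 unused), assembly (19 unused).
By complementary slackness, y = 0 for the non-binding constraints.
Dual feasibility on the basic columns requires 3·y_carpentry + 4·y_lumber = 47, 3·y_carpentry + 6·y_lumber = 57.
Solving: y_carpentry = 9, y_lumber = 5.
Shadow price of lumber = 5.

5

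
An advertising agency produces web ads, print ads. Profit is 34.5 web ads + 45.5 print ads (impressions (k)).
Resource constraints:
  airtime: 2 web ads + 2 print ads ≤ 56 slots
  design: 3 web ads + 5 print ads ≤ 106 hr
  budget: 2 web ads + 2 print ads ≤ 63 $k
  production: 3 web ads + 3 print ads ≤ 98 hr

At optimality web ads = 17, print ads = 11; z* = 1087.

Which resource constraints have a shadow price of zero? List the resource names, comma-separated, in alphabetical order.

airtime: 56/56 (binding)
design: 106/106 (binding)
budget: 56/63 (slack 7)
production: 84/98 (slack 14)
By complementary slackness, a constraint with positive slack has shadow price 0 → budget, production.

budget, production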